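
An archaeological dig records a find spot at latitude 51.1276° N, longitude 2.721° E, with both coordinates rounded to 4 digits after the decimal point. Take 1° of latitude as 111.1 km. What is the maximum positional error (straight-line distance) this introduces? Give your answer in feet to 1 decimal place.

Rounding to 4 decimal places leaves each coordinate within ±5e-05° of the true value.
N–S: 5e-05° × 111100 m/° = 5.555 m.
E–W at 51.1276°: 5e-05° × 111100 × cos 51.1276° = 5e-05 × 111100 × 0.6276 ≈ 3.48625 m.
Combining orthogonally: (5.555² + 3.48625²)^½ ≈ 6.55835 m.
In feet: 6.55835 m ÷ 0.3048 ≈ 21.517 ft.

21.5 feet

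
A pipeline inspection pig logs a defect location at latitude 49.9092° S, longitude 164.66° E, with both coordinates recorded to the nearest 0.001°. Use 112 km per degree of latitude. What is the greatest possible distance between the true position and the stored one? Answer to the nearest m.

67 m

Rounding to 3 decimal places leaves each coordinate within ±0.0005° of the true value.
North–south component: 0.0005° × 112000 = 56 m.
East–west component at 49.9092°: 0.0005° × 112000 × cos 49.9092° ≈ 0.0005 × 72128.1 ≈ 36.064 m.
Combining orthogonally: (56² + 36.064²)^½ ≈ 66.6079 m.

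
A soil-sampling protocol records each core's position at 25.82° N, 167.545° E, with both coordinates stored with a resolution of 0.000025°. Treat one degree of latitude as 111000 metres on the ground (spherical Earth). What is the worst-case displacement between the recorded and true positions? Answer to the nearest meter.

2 meters

With a 0.000025° grid the true value lies within half a step, ±0.000025°/2 = ±1.25e-05°, of the stored one.
Latitude error → 1.25e-05 × 111000 = 1.3875 m along the meridian.
Longitude error → 1.25e-05 × 111000 × cos 25.82° = 1.25e-05 × 111000 × 0.9002 ≈ 1.24898 m.
The two errors are perpendicular, so the maximum displacement is √(1.3875² + 1.24898²) ≈ 1.86685 m.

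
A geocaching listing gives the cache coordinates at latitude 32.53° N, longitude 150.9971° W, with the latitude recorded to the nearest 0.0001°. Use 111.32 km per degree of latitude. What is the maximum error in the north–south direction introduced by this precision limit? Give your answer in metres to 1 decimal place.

Rounding to 4 decimal places leaves the latitude within ±5e-05° of the true value.
Along the meridian that is 5e-05° × 111320 m/° = 5.566 m.

5.6 metres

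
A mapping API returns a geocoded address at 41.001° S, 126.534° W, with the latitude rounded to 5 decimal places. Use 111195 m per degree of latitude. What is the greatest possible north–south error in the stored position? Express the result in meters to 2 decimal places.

Rounding to 5 decimal places leaves the latitude within ±5e-06° of the true value.
North–south distance: 5e-06° × 111195 m/° = 0.555975 m.

0.56 meters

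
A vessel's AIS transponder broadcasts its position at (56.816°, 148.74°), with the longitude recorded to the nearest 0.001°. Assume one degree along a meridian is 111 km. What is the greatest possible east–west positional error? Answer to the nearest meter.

30 meters

Rounding to 3 decimal places leaves the longitude within ±0.0005° of the true value.
Parallels shrink by cos φ, so at 56.816° a degree of longitude is 111000 × 0.5473 ≈ 60753.6 m.
Maximum E–W displacement: 0.0005 × 60753.6 = 30.3768 m.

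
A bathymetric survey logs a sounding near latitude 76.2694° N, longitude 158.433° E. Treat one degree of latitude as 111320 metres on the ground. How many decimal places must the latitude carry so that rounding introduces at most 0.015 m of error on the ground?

7 decimal places

One degree of latitude covers 111320 m.
Rounding to N decimal places gives at most 0.5 × 10⁻ᴺ degrees of error, i.e. 0.5 × 10⁻ᴺ × 111320 m.
Need 0.5 × 111320 × 10⁻ᴺ ≤ 0.015 → 10⁻ᴺ ≤ 2.695e-07, so N ≥ 6.57.
N = 6 would give 0.0557 m (too coarse); N = 7 gives 0.00557 m ≤ 0.015 m.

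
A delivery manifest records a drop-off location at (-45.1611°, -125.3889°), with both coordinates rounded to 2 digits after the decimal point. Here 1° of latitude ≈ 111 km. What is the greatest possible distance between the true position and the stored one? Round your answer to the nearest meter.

679 meters

Rounding to 2 decimal places leaves each coordinate within ±0.005° of the true value.
North–south component: 0.005° × 111000 = 555 m.
E–W at 45.1611°: 0.005° × 111000 × cos 45.1611° = 0.005 × 111000 × 0.7051 ≈ 391.339 m.
Combining orthogonally: (555² + 391.339²)^½ ≈ 679.096 m.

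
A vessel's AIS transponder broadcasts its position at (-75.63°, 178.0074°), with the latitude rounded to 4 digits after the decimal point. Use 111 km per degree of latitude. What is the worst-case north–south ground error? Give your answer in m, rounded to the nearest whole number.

6 m

Rounding to 4 decimal places leaves the latitude within ±5e-05° of the true value.
North–south distance: 5e-05° × 111000 m/° = 5.55 m.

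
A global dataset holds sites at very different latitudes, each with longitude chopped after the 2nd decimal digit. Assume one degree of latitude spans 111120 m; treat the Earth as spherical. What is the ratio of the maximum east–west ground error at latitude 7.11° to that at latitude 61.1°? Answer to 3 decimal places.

2.053

Truncating at 2 decimal places can drop up to a full unit in the last place, so the longitude may be off by as much as 0.01°.
Error at 7.11° = 0.01° × 111120 × cos 7.11° ≈ 1111.2 × 0.9923 = 1102.7 m.
At 61.1°: 0.01° × 111120 × cos 61.1° = 0.01 × 111120 × 0.4833 ≈ 537.02 m.
Ratio: 1102.7 / 537.02 = cos 7.11° / cos 61.1° ≈ 2.0533.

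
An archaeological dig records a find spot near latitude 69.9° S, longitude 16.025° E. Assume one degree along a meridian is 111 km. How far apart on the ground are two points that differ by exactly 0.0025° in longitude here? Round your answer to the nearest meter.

95 meters

One degree of longitude here spans 111000 × cos 69.9° = 111000 × 0.3437 ≈ 38146.2 m; 0.0025° of that is 95.3656 m.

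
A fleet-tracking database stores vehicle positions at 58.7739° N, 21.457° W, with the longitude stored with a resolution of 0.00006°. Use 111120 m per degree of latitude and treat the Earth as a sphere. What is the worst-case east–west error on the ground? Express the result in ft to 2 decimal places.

5.67 ft

With a 0.00006° grid the true value lies within half a step, ±0.00006°/2 = ±3e-05°, of the stored one.
Parallels shrink by cos φ, so at 58.7739° a degree of longitude is 111120 × 0.5184 ≈ 57606.5 m.
So at most 3e-05° × 57606.5 ≈ 1.72819 m east–west.
In feet: 1.72819 m ÷ 0.3048 ≈ 5.6699 ft.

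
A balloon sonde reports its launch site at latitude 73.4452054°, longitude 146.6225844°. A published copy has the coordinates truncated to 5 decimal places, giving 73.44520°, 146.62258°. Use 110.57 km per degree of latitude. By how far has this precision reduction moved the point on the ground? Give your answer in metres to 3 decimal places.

0.613 metres

The latitude changed by +0.0000054° and the longitude by +0.0000044°.
N–S: 0.0000054° × 110570 m/° = 0.597078 m.
E–W at 73.4452°: 0.0000044° × 110570 × cos 73.4452° = 0.0000044 × 110570 × 0.2849 ≈ 0.138622 m.
Combined displacement = (0.597078² + 0.138622²)^½ ≈ 0.612959 m.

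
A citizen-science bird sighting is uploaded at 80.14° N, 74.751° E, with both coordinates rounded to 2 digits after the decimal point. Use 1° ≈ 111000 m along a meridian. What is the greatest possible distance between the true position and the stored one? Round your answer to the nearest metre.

563 metres

Rounding to 2 decimal places leaves each coordinate within ±0.005° of the true value.
Latitude error → 0.005 × 111000 = 555 m along the meridian.
East–west component at 80.14°: 0.005° × 111000 × cos 80.14° ≈ 0.005 × 19007.8 ≈ 95.0389 m.
Combining orthogonally: (555² + 95.0389²)^½ ≈ 563.079 m.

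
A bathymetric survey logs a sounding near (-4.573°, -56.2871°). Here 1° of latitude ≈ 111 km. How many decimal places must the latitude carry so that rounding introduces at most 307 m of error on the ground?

One degree of latitude covers 111000 m.
N decimal places → at most half a unit in the last place, 0.5 × 10⁻ᴺ° = 111000/2 × 10⁻ᴺ m.
Setting 55500 × 10⁻ᴺ ≤ 307 gives 10ᴺ ≥ 180.8, i.e. N ≥ 2.26.
At 2 places the error can reach 555 m, but 3 places keeps it to 55.5 m.

3 decimal places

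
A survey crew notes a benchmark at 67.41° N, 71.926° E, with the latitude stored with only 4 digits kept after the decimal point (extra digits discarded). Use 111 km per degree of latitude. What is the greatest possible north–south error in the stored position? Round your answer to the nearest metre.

Truncating at 4 decimal places can drop up to a full unit in the last place, so the latitude may be off by as much as 0.0001°.
So the N–S error is at most 0.0001 × 111000 = 11.1 m.

11 metres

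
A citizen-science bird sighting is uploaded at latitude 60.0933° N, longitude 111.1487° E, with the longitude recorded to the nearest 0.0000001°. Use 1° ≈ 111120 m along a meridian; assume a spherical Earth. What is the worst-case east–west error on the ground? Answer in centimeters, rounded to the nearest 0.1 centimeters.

Rounding to 7 decimal places leaves the longitude within ±5e-08° of the true value.
One degree of longitude at 60.0933° is 111120 × cos 60.0933° ≈ 111120 × 0.4986 = 55403.2 m.
Maximum E–W displacement: 5e-08 × 55403.2 = 0.00277016 m.
That is 0.00277016 m = 0.27702 cm.

0.3 centimeters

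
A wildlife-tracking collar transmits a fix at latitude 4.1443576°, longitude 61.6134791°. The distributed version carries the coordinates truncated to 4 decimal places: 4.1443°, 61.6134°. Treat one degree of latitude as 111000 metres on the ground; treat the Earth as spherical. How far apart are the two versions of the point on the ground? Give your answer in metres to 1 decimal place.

10.8 metres

The latitude changed by +0.0000576° and the longitude by +0.0000791°.
North–south shift: 0.0000576 × 111000 = 6.3936 m.
East–west at this latitude: 0.0000791° × 111000 × cos 4.1443° ≈ 0.0000791 × 110710 = 8.75714 m.
Combined displacement = (6.3936² + 8.75714²)^½ ≈ 10.8428 m.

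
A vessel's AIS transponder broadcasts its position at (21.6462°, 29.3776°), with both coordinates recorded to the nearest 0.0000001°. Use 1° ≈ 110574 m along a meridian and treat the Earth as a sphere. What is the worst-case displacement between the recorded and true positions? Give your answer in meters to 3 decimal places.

0.008 meters

Rounding to 7 decimal places leaves each coordinate within ±5e-08° of the true value.
North–south component: 5e-08° × 110574 = 0.0055287 m.
East–west component at 21.6462°: 5e-08° × 110574 × cos 21.6462° ≈ 5e-08 × 102776 ≈ 0.00513881 m.
Worst case both components are at the extreme and orthogonal: √(0.0055287² + 0.00513881²) ≈ 0.00754811 m.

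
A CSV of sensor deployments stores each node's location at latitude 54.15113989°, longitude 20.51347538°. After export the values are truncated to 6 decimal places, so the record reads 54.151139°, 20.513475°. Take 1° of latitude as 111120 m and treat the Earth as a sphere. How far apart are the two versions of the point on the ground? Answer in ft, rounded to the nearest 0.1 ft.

0.3 ft

The latitude changed by +0.00000089° and the longitude by +0.00000038°.
North–south shift: 0.00000089 × 111120 = 0.0988968 m.
East–west at this latitude: 0.00000038° × 111120 × cos 54.1511° ≈ 0.00000038 × 65077.3 = 0.0247294 m.
Distance: √(0.0988968² + 0.0247294²) ≈ 0.101942 m.
Converting: 0.101942 m × 3.2808 ft/m ≈ 0.33445 ft.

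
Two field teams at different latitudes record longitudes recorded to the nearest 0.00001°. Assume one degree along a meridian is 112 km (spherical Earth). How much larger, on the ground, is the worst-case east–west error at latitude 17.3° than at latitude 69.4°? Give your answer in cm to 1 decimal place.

Rounding to 5 decimal places leaves the longitude within ±5e-06° of the true value.
At 17.3°: 5e-06° × 112000 × cos 17.3° = 5e-06 × 112000 × 0.9548 ≈ 0.53467 m.
At 69.4°: 5e-06° × 112000 × cos 69.4° = 5e-06 × 112000 × 0.3518 ≈ 0.19703 m.
So the lower-latitude error exceeds the higher by 0.53467 − 0.19703 = 0.33763 m.
That is 0.337635 m = 33.763 cm.

33.8 cm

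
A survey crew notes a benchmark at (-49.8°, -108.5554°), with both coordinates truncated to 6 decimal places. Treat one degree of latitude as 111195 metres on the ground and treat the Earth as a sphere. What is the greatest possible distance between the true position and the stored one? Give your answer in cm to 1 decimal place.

Truncating at 6 decimal places can drop up to a full unit in the last place, so each coordinate may be off by as much as 1e-06°.
North–south component: 1e-06° × 111195 = 0.111195 m.
East–west component at 49.8°: 1e-06° × 111195 × cos 49.8° ≈ 1e-06 × 71771.7 ≈ 0.0717717 m.
Combining orthogonally: (0.111195² + 0.0717717²)^½ ≈ 0.132346 m.
That is 0.132346 m = 13.235 cm.

13.2 cm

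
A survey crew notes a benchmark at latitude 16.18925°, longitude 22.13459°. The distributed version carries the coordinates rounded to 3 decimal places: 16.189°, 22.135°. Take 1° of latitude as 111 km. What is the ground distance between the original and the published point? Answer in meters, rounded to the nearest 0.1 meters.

51.8 meters

Δlat = 16.18925 − 16.189 = +0.00025°; Δlon = 22.13459 − 22.135 = -0.00041°.
North–south shift: 0.00025 × 111000 = 27.75 m.
East–west at this latitude: -0.00041° × 111000 × cos 16.189° ≈ -0.00041 × 106599 = -43.7054 m.
Combined displacement = (27.75² + 43.7054²)^½ ≈ 51.7709 m.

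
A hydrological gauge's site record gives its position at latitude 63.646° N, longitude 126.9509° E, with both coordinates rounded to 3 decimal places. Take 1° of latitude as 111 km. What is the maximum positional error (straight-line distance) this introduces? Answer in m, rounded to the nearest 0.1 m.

Rounding to 3 decimal places leaves each coordinate within ±0.0005° of the true value.
N–S: 0.0005° × 111000 m/° = 55.5 m.
Longitude error → 0.0005 × 111000 × cos 63.646° = 0.0005 × 111000 × 0.4439 ≈ 24.6373 m.
The two errors are perpendicular, so the maximum displacement is √(55.5² + 24.6373²) ≈ 60.7227 m.

60.7 m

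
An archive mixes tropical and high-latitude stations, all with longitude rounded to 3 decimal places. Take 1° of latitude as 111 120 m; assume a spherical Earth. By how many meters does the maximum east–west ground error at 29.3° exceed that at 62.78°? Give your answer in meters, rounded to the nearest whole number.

23 meters

Rounding to 3 decimal places leaves the longitude within ±0.0005° of the true value.
At 29.3°: 0.0005° × 111120 × cos 29.3° = 0.0005 × 111120 × 0.8721 ≈ 48.452 m.
At 62.78°: 0.0005° × 111120 × cos 62.78° = 0.0005 × 111120 × 0.4574 ≈ 25.414 m.
So the lower-latitude error exceeds the higher by 48.452 − 25.414 = 23.039 m.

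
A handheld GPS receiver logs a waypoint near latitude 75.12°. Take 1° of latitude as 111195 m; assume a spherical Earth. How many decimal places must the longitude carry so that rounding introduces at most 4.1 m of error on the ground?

4 decimal places

At 75.12° one degree of longitude covers 111195 × cos 75.12° ≈ 111195 × 0.2568 ≈ 28554.4 m.
N decimal places → at most half a unit in the last place, 0.5 × 10⁻ᴺ° = 28554.4/2 × 10⁻ᴺ m.
Setting 14277.2 × 10⁻ᴺ ≤ 4.1 gives 10ᴺ ≥ 3482, i.e. N ≥ 3.54.
At 3 places the error can reach 14.3 m, but 4 places keeps it to 1.43 m.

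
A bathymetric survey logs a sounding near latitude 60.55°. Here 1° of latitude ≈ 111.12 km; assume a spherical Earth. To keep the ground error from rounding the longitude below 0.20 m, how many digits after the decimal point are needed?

At 60.55° one degree of longitude covers 111120 × cos 60.55° ≈ 111120 × 0.4917 ≈ 54633.7 m.
N decimal places → at most half a unit in the last place, 0.5 × 10⁻ᴺ° = 54633.7/2 × 10⁻ᴺ m.
Setting 27316.8 × 10⁻ᴺ ≤ 0.20 gives 10ᴺ ≥ 1.366e+05, i.e. N ≥ 5.14.
At 5 places the error can reach 0.273 m, but 6 places keeps it to 0.0273 m.

6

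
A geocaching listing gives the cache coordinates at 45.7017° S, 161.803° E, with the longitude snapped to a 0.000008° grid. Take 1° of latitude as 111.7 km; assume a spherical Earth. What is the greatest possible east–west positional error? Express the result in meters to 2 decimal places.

0.31 meters

With a 0.000008° grid the true value lies within half a step, ±0.000008°/2 = ±4e-06°, of the stored one.
Parallels shrink by cos φ, so at 45.7017° a degree of longitude is 111700 × 0.6984 ≈ 78010.6 m.
Maximum E–W displacement: 4e-06 × 78010.6 = 0.312042 m.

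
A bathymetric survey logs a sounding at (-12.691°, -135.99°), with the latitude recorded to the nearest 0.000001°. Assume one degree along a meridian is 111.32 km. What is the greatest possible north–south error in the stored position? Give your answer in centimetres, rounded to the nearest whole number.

6 centimetres

Rounding to 6 decimal places leaves the latitude within ±5e-07° of the true value.
North–south distance: 5e-07° × 111320 m/° = 0.05566 m.
That is 0.05566 m = 5.566 cm.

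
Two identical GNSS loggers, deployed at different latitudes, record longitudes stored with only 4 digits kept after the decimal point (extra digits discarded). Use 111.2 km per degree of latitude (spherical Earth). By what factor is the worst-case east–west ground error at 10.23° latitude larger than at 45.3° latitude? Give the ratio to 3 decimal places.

Truncating at 4 decimal places can drop up to a full unit in the last place, so the longitude may be off by as much as 0.0001°.
Error at 10.23° = 0.0001° × 111200 × cos 10.23° ≈ 11.12 × 0.9841 = 10.943 m.
At 45.3°: 0.0001° × 111200 × cos 45.3° = 0.0001 × 111200 × 0.7034 ≈ 7.8217 m.
Ratio: 10.943 / 7.8217 = cos 10.23° / cos 45.3° ≈ 1.3991.

1.399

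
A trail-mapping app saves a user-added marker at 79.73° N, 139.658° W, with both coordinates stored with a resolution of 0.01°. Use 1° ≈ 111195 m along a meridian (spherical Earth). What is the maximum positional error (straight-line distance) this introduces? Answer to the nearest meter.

565 meters

With a 0.01° grid the true value lies within half a step, ±0.01°/2 = ±0.005°, of the stored one.
Latitude error → 0.005 × 111195 = 555.975 m along the meridian.
Longitude error → 0.005 × 111195 × cos 79.73° = 0.005 × 111195 × 0.1783 ≈ 99.1231 m.
Worst case both components are at the extreme and orthogonal: √(555.975² + 99.1231²) ≈ 564.742 m.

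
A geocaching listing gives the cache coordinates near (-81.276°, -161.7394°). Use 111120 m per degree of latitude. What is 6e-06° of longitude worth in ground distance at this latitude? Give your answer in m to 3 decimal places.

6e-06° of longitude at 81.276° is 6e-06 × 111120 × cos 81.276° ≈ 6e-06 × 16854.1 = 0.101125 m.

0.101 m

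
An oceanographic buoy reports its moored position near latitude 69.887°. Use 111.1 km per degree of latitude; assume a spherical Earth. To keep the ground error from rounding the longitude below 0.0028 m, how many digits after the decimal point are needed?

At 69.887° one degree of longitude covers 111100 × cos 69.887° ≈ 111100 × 0.3439 ≈ 38204.3 m.
With N decimal places the half-ulp bound is 0.5·10⁻ᴺ°, or 0.5·10⁻ᴺ × 38204.3 m on the ground.
Need 0.5 × 38204.3 × 10⁻ᴺ ≤ 0.0028 → 10⁻ᴺ ≤ 1.466e-07, so N ≥ 6.83.
N = 6 would give 0.0191 m (too coarse); N = 7 gives 0.00191 m ≤ 0.0028 m.

7 decimal places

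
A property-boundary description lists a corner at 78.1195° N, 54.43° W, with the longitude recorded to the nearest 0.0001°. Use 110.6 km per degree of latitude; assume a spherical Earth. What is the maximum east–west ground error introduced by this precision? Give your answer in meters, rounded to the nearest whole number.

1 meters

Rounding to 4 decimal places leaves the longitude within ±5e-05° of the true value.
Parallels shrink by cos φ, so at 78.1195° a degree of longitude is 110600 × 0.2059 ≈ 22769.3 m.
East–west error: 5e-05° × 22769.3 m/° ≈ 1.13847 m.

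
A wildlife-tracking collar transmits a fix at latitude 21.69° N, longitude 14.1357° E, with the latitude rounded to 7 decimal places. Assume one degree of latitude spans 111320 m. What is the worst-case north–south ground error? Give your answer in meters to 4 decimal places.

Rounding to 7 decimal places leaves the latitude within ±5e-08° of the true value.
Along the meridian that is 5e-08° × 111320 m/° = 0.005566 m.

0.0056 meters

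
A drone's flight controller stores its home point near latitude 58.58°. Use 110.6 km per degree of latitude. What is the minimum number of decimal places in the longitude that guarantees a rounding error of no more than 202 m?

3 decimal places

At 58.58° one degree of longitude covers 110600 × cos 58.58° ≈ 110600 × 0.5213 ≈ 57656.6 m.
N decimal places → at most half a unit in the last place, 0.5 × 10⁻ᴺ° = 57656.6/2 × 10⁻ᴺ m.
Need 0.5 × 57656.6 × 10⁻ᴺ ≤ 202 → 10⁻ᴺ ≤ 7.007e-03, so N ≥ 2.15.
So 3 decimal places suffice (28.8 m); 2 would allow up to 288 m.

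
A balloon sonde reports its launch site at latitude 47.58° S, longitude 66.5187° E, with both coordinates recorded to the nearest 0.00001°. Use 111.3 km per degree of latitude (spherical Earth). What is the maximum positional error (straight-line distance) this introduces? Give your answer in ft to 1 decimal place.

2.2 ft

Rounding to 5 decimal places leaves each coordinate within ±5e-06° of the true value.
N–S: 5e-06° × 111300 m/° = 0.5565 m.
East–west component at 47.58°: 5e-06° × 111300 × cos 47.58° ≈ 5e-06 × 75078.5 ≈ 0.375393 m.
Worst case both components are at the extreme and orthogonal: √(0.5565² + 0.375393²) ≈ 0.671276 m.
Converting: 0.671276 m × 3.2808 ft/m ≈ 2.2024 ft.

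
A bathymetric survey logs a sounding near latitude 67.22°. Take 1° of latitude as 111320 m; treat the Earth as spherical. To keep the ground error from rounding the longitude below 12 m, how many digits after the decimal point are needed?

4 decimal places

At 67.22° one degree of longitude covers 111320 × cos 67.22° ≈ 111320 × 0.3872 ≈ 43102.4 m.
N decimal places → at most half a unit in the last place, 0.5 × 10⁻ᴺ° = 43102.4/2 × 10⁻ᴺ m.
Setting 21551.2 × 10⁻ᴺ ≤ 12 gives 10ᴺ ≥ 1796, i.e. N ≥ 3.25.
At 3 places the error can reach 21.6 m, but 4 places keeps it to 2.16 m.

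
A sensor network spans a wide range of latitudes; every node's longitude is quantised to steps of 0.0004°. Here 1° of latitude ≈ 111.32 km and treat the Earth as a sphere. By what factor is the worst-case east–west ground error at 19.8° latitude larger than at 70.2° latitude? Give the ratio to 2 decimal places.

2.78

With a 0.0004° grid the true value lies within half a step, ±0.0004°/2 = ±0.0002°, of the stored one.
Error at 19.8° = 0.0002° × 111320 × cos 19.8° ≈ 22.264 × 0.9409 = 20.948 m.
At 70.2°: 0.0002° × 111320 × cos 70.2° = 0.0002 × 111320 × 0.3387 ≈ 7.5417 m.
Ratio: 20.948 / 7.5417 = cos 19.8° / cos 70.2° ≈ 2.7776.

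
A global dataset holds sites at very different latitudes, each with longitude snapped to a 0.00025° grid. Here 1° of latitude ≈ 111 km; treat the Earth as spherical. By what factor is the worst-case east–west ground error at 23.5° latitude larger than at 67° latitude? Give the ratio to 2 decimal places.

With a 0.00025° grid the true value lies within half a step, ±0.00025°/2 = ±0.000125°, of the stored one.
Error at 23.5° = 0.000125° × 111000 × cos 23.5° ≈ 13.875 × 0.9171 = 12.724 m.
At 67°: 0.000125° × 111000 × cos 67° = 0.000125 × 111000 × 0.3907 ≈ 5.4214 m.
Ratio: 12.724 / 5.4214 = cos 23.5° / cos 67° ≈ 2.3470.

2.35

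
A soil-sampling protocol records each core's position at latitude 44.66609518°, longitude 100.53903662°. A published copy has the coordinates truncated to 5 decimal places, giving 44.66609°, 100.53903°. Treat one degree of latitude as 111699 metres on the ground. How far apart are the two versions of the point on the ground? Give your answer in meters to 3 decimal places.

Δlat = 44.66609518 − 44.66609 = +0.00000518°; Δlon = 100.53903662 − 100.53903 = +0.00000662°.
North–south shift: 0.00000518 × 111699 = 0.578601 m.
E–W at 44.6661°: 0.00000662° × 111699 × cos 44.6661° = 0.00000662 × 111699 × 0.7112 ≈ 0.525907 m.
Distance: √(0.578601² + 0.525907²) ≈ 0.781893 m.

0.782 meters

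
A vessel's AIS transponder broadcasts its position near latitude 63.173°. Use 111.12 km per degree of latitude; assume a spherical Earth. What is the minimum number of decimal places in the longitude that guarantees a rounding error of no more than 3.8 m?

At 63.173° one degree of longitude covers 111120 × cos 63.173° ≈ 111120 × 0.4513 ≈ 50148.2 m.
With N decimal places the half-ulp bound is 0.5·10⁻ᴺ°, or 0.5·10⁻ᴺ × 50148.2 m on the ground.
Need 0.5 × 50148.2 × 10⁻ᴺ ≤ 3.8 → 10⁻ᴺ ≤ 1.516e-04, so N ≥ 3.82.
At 3 places the error can reach 25.1 m, but 4 places keeps it to 2.51 m.

4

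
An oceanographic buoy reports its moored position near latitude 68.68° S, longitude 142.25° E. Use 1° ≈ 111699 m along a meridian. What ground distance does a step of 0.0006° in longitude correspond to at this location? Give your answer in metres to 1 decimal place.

24.4 metres

At 68.68° a degree of longitude is 111699 × cos 68.68° ≈ 40611.1 m, so 0.0006° corresponds to 24.3667 m.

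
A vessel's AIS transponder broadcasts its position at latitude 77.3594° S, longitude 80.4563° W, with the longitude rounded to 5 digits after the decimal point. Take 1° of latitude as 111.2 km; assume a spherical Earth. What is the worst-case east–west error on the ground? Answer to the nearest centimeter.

Rounding to 5 decimal places leaves the longitude within ±5e-06° of the true value.
One degree of longitude at 77.3594° is 111200 × cos 77.3594° ≈ 111200 × 0.2188 = 24334.4 m.
Maximum E–W displacement: 5e-06 × 24334.4 = 0.121672 m.
That is 0.121672 m = 12.167 cm.

12 centimeters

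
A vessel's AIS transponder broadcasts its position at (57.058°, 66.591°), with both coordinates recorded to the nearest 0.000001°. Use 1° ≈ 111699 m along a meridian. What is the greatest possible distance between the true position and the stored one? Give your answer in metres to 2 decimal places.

Rounding to 6 decimal places leaves each coordinate within ±5e-07° of the true value.
Latitude error → 5e-07 × 111699 = 0.0558495 m along the meridian.
East–west component at 57.058°: 5e-07° × 111699 × cos 57.058° ≈ 5e-07 × 60740.8 ≈ 0.0303704 m.
Combining orthogonally: (0.0558495² + 0.0303704²)^½ ≈ 0.063573 m.

0.06 metres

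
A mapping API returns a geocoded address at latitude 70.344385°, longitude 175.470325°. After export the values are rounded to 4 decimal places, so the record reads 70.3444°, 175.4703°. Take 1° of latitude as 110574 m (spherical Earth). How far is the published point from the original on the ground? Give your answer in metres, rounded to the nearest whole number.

2 metres

The latitude changed by -0.000015° and the longitude by +0.000025°.
North–south shift: -0.000015 × 110574 = -1.65861 m.
E–W at 70.3444°: 0.000025° × 110574 × cos 70.3444° = 0.000025 × 110574 × 0.3364 ≈ 0.929832 m.
Hypotenuse of the two orthogonal shifts: √(1.65861² + 0.929832²) = 1.90147 m.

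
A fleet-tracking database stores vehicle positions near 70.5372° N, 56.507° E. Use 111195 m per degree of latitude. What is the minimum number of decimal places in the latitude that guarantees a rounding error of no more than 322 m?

One degree of latitude covers 111195 m.
N decimal places → at most half a unit in the last place, 0.5 × 10⁻ᴺ° = 111195/2 × 10⁻ᴺ m.
Setting 55597.5 × 10⁻ᴺ ≤ 322 gives 10ᴺ ≥ 172.7, i.e. N ≥ 2.24.
N = 2 would give 556 m (too coarse); N = 3 gives 55.6 m ≤ 322 m.

3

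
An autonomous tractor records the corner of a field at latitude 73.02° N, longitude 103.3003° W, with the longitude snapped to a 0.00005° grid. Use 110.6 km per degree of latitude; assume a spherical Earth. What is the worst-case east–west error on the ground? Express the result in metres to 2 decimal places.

0.81 metres

With a 0.00005° grid the true value lies within half a step, ±0.00005°/2 = ±2.5e-05°, of the stored one.
At latitude 73.02° a degree of longitude spans 110600 m × cos 73.02° = 110600 × 0.2920 ≈ 32299.4 m.
Maximum E–W displacement: 2.5e-05 × 32299.4 = 0.807485 m.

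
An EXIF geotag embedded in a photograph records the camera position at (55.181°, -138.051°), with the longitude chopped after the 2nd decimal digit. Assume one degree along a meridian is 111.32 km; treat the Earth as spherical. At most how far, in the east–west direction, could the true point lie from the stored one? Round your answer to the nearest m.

636 m

Truncating at 2 decimal places can drop up to a full unit in the last place, so the longitude may be off by as much as 0.01°.
Parallels shrink by cos φ, so at 55.181° a degree of longitude is 111320 × 0.5710 ≈ 63562.1 m.
Maximum E–W displacement: 0.01 × 63562.1 = 635.621 m.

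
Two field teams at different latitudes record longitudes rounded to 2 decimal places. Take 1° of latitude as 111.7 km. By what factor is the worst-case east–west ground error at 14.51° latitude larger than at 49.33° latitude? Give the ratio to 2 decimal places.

1.49

Rounding to 2 decimal places leaves the longitude within ±0.005° of the true value.
At 14.51°: 0.005° × 111700 × cos 14.51° = 0.005 × 111700 × 0.9681 ≈ 540.69 m.
At 49.33°: 0.005° × 111700 × cos 49.33° = 0.005 × 111700 × 0.6517 ≈ 363.98 m.
Ratio: 540.69 / 363.98 = cos 14.51° / cos 49.33° ≈ 1.4855.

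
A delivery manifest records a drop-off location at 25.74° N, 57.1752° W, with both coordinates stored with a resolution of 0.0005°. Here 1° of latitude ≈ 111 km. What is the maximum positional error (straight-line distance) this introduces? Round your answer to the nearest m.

With a 0.0005° grid the true value lies within half a step, ±0.0005°/2 = ±0.00025°, of the stored one.
N–S: 0.00025° × 111000 m/° = 27.75 m.
Longitude error → 0.00025 × 111000 × cos 25.74° = 0.00025 × 111000 × 0.9008 ≈ 24.9965 m.
Combining orthogonally: (27.75² + 24.9965²)^½ ≈ 37.3482 m.

37 m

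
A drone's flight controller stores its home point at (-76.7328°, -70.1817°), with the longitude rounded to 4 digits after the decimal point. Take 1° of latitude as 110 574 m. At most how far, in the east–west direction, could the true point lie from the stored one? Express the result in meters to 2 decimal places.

Rounding to 4 decimal places leaves the longitude within ±5e-05° of the true value.
At latitude 76.7328° a degree of longitude spans 110574 m × cos 76.7328° = 110574 × 0.2295 ≈ 25375.9 m.
Maximum E–W displacement: 5e-05 × 25375.9 = 1.2688 m.

1.27 meters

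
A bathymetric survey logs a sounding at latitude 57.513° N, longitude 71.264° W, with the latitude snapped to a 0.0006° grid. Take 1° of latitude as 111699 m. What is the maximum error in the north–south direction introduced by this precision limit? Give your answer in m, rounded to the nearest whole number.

With a 0.0006° grid the true value lies within half a step, ±0.0006°/2 = ±0.0003°, of the stored one.
So the N–S error is at most 0.0003 × 111699 = 33.5097 m.

34 m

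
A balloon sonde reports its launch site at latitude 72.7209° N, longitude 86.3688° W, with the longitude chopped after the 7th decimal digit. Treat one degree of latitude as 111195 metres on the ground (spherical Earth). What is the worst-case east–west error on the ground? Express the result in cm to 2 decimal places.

Truncating at 7 decimal places can drop up to a full unit in the last place, so the longitude may be off by as much as 1e-07°.
At latitude 72.7209° a degree of longitude spans 111195 m × cos 72.7209° = 111195 × 0.2970 ≈ 33027.9 m.
East–west error: 1e-07° × 33027.9 m/° ≈ 0.00330279 m.
That is 0.00330279 m = 0.33028 cm.

0.33 cm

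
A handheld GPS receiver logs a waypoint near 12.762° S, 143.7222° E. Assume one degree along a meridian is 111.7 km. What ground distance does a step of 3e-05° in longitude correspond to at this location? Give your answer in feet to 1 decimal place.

One degree of longitude here spans 111700 × cos 12.762° = 111700 × 0.9753 ≈ 108941 m; 3e-05° of that is 3.26822 m.
In feet: 3.26822 m ÷ 0.3048 ≈ 10.722 ft.

10.7 feet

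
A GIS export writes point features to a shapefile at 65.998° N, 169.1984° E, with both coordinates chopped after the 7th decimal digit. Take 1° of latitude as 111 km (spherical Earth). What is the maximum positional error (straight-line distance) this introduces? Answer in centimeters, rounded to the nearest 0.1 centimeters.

Truncating at 7 decimal places can drop up to a full unit in the last place, so each coordinate may be off by as much as 1e-07°.
North–south component: 1e-07° × 111000 = 0.0111 m.
East–west component at 65.998°: 1e-07° × 111000 × cos 65.998° ≈ 1e-07 × 45151.3 ≈ 0.00451513 m.
Combining orthogonally: (0.0111² + 0.00451513²)^½ ≈ 0.0119832 m.
That is 0.0119832 m = 1.1983 cm.

1.2 centimeters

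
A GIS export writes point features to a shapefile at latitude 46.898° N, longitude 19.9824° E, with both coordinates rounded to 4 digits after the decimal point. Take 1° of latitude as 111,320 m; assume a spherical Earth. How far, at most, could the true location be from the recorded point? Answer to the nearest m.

Rounding to 4 decimal places leaves each coordinate within ±5e-05° of the true value.
Latitude error → 5e-05 × 111320 = 5.566 m along the meridian.
Longitude error → 5e-05 × 111320 × cos 46.898° = 5e-05 × 111320 × 0.6833 ≈ 3.80324 m.
Combining orthogonally: (5.566² + 3.80324²)^½ ≈ 6.74129 m.

7 m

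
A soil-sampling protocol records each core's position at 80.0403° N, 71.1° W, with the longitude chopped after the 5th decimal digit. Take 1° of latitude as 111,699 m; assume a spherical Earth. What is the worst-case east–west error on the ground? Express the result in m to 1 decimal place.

Truncating at 5 decimal places can drop up to a full unit in the last place, so the longitude may be off by as much as 1e-05°.
Parallels shrink by cos φ, so at 80.0403° a degree of longitude is 111699 × 0.1730 ≈ 19319 m.
East–west error: 1e-05° × 19319 m/° ≈ 0.19319 m.

0.2 m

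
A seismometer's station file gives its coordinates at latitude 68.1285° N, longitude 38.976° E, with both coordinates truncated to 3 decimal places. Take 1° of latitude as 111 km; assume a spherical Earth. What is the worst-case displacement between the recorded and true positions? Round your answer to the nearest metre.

118 metres

Truncating at 3 decimal places can drop up to a full unit in the last place, so each coordinate may be off by as much as 0.001°.
N–S: 0.001° × 111000 m/° = 111 m.
East–west component at 68.1285°: 0.001° × 111000 × cos 68.1285° ≈ 0.001 × 41350.4 ≈ 41.3504 m.
Worst case both components are at the extreme and orthogonal: √(111² + 41.3504²) ≈ 118.452 m.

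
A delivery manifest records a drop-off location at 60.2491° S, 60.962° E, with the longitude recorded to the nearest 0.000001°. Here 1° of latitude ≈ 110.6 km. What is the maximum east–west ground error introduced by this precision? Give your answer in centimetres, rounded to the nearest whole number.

3 centimetres

Rounding to 6 decimal places leaves the longitude within ±5e-07° of the true value.
One degree of longitude at 60.2491° is 110600 × cos 60.2491° ≈ 110600 × 0.4962 = 54883.1 m.
East–west error: 5e-07° × 54883.1 m/° ≈ 0.0274415 m.
That is 0.0274415 m = 2.7442 cm.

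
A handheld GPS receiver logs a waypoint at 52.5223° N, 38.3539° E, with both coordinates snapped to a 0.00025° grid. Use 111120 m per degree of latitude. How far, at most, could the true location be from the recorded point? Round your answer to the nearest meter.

16 meters

With a 0.00025° grid the true value lies within half a step, ±0.00025°/2 = ±0.000125°, of the stored one.
Latitude error → 0.000125 × 111120 = 13.89 m along the meridian.
East–west component at 52.5223°: 0.000125° × 111120 × cos 52.5223° ≈ 0.000125 × 67611.3 ≈ 8.45141 m.
Worst case both components are at the extreme and orthogonal: √(13.89² + 8.45141²) ≈ 16.2591 m.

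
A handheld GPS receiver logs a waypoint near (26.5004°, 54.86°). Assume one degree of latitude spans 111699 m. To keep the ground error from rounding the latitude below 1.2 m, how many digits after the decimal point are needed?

5 decimal places

One degree of latitude covers 111699 m.
Rounding to N decimal places gives at most 0.5 × 10⁻ᴺ degrees of error, i.e. 0.5 × 10⁻ᴺ × 111699 m.
Need 0.5 × 111699 × 10⁻ᴺ ≤ 1.2 → 10⁻ᴺ ≤ 2.149e-05, so N ≥ 4.67.
So 5 decimal places suffice (0.558 m); 4 would allow up to 5.58 m.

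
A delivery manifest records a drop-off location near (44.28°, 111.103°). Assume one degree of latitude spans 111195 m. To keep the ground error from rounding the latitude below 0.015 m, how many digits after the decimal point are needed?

7 decimal places

One degree of latitude covers 111195 m.
With N decimal places the half-ulp bound is 0.5·10⁻ᴺ°, or 0.5·10⁻ᴺ × 111195 m on the ground.
Need 0.5 × 111195 × 10⁻ᴺ ≤ 0.015 → 10⁻ᴺ ≤ 2.698e-07, so N ≥ 6.57.
At 6 places the error can reach 0.0556 m, but 7 places keeps it to 0.00556 m.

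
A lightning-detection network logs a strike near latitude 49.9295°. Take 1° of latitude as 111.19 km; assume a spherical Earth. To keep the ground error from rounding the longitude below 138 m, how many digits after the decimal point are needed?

At 49.9295° one degree of longitude covers 111190 × cos 49.9295° ≈ 111190 × 0.6437 ≈ 71576.3 m.
With N decimal places the half-ulp bound is 0.5·10⁻ᴺ°, or 0.5·10⁻ᴺ × 71576.3 m on the ground.
Setting 35788.2 × 10⁻ᴺ ≤ 138 gives 10ᴺ ≥ 259.3, i.e. N ≥ 2.41.
So 3 decimal places suffice (35.8 m); 2 would allow up to 358 m.

3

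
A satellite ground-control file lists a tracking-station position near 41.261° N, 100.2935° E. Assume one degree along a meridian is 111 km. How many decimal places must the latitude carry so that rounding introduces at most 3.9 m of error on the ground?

5 decimal places

One degree of latitude covers 111000 m.
With N decimal places the half-ulp bound is 0.5·10⁻ᴺ°, or 0.5·10⁻ᴺ × 111000 m on the ground.
Need 0.5 × 111000 × 10⁻ᴺ ≤ 3.9 → 10⁻ᴺ ≤ 7.027e-05, so N ≥ 4.15.
N = 4 would give 5.55 m (too coarse); N = 5 gives 0.555 m ≤ 3.9 m.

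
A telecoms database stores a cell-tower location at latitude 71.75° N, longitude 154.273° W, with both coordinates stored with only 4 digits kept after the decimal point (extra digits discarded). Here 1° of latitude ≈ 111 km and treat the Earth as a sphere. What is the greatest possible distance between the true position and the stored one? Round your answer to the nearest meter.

Truncating at 4 decimal places can drop up to a full unit in the last place, so each coordinate may be off by as much as 0.0001°.
N–S: 0.0001° × 111000 m/° = 11.1 m.
E–W at 71.75°: 0.0001° × 111000 × cos 71.75° = 0.0001 × 111000 × 0.3132 ≈ 3.47612 m.
Worst case both components are at the extreme and orthogonal: √(11.1² + 3.47612²) ≈ 11.6316 m.

12 meters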